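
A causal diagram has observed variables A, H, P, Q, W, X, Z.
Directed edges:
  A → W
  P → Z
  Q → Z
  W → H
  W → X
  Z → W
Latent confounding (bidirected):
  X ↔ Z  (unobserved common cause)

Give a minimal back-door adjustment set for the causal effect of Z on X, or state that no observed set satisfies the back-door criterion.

desc(Z)\{Z}={H,W,X}; candidates ⊆ {A,P,Q}.
Z↔X: latent back-door arc(s) into Z.
size 0: {}; under {} Z still reaches {P,Q,X} ∋ X.
size 1: {A}, {P}, {Q}; under {A} Z still reaches {P,Q,X} ∋ X.
size 2: {A,P}, {A,Q}, {P,Q}; under {A,P} Z still reaches {Q,X} ∋ X.
Z↔X cannot be blocked by any observed set — no back-door set.

Z→X: no observed back-door set.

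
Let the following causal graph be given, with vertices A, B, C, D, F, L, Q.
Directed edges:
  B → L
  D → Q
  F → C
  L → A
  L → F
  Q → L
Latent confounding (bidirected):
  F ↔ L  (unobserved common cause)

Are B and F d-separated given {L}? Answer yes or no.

Bayes-Ball from B | {L} reaches {C,D,F,Q}.
F ∈ reach(B|{L}) ⇒ B ⊥̸ F | {L}.

No — B and F are d-connected given {L}.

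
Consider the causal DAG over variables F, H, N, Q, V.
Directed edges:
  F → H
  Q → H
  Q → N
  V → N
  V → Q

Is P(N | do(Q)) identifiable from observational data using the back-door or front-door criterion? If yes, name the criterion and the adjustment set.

P(N|do(Q)): backdoor, adjust for {V}.

desc(Q)\{Q}={H,N}; candidates ⊆ {F,V}.
size 0: {}; under {} Q still reaches {N,V} ∋ N.
{V}: Q⊥N given {V} in G with Q→· removed — back-door holds.
P(N|do(Q)) = Σ_{V} P(N|Q,V)·P(V).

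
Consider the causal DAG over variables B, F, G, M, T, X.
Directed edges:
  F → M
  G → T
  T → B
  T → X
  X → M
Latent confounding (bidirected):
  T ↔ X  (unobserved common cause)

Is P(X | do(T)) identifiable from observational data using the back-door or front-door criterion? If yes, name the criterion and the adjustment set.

P(X|do(T)): not identifiable (no BD/FD set).

desc(T)\{T}={B,M,X}; candidates ⊆ {F,G}.
T↔X: latent back-door arc(s) into T.
size 0: {}; under {} T still reaches {G,M,X} ∋ X.
size 1: {F}, {G}; under {F} T still reaches {G,M,X} ∋ X.
size 2: {F,G}; under {F,G} T still reaches {M,X} ∋ X.
T↔X cannot be blocked by any observed set — no back-door set.
No mediator lies on a directed T→…→X path.
Neither criterion identifies P(X|do(T)) in this graph.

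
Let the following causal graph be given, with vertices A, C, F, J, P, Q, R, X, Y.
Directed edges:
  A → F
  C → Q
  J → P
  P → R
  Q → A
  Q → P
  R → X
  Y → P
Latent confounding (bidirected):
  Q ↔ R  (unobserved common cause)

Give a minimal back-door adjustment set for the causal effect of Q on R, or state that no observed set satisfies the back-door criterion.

Q→R: no observed back-door set.

desc(Q)\{Q}={A,F,P,R,X}; candidates ⊆ {C,J,Y}.
Q↔R: latent back-door arc(s) into Q.
size 0: {}; under {} Q still reaches {C,R,X} ∋ R.
size 1: {C}, {J}, {Y}; under {C} Q still reaches {R,X} ∋ R.
size 2: {C,J}, {C,Y}, {J,Y}; under {C,J} Q still reaches {R,X} ∋ R.
Q↔R cannot be blocked by any observed set — no back-door set.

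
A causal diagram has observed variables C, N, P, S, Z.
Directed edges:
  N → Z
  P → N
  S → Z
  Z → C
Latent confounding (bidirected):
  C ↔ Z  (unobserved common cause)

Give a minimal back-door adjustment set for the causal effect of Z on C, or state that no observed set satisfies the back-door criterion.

Z→C: no observed back-door set.

desc(Z)\{Z}={C}; candidates ⊆ {N,P,S}.
Z↔C: latent back-door arc(s) into Z.
size 0: {}; under {} Z still reaches {C,N,P,S} ∋ C.
size 1: {N}, {P}, {S}; under {N} Z still reaches {C,S} ∋ C.
size 2: {N,P}, {N,S}, {P,S}; under {N,P} Z still reaches {C,S} ∋ C.
Z↔C cannot be blocked by any observed set — no back-door set.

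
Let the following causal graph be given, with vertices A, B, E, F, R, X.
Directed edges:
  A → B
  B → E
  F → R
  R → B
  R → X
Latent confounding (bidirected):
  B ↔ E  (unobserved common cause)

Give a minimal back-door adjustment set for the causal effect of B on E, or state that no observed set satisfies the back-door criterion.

desc(B)\{B}={E}; candidates ⊆ {A,F,R,X}.
B↔E: latent back-door arc(s) into B.
size 0: {}; under {} B still reaches {A,E,F,R,X} ∋ E.
size 1: {A}, {F}, {R} …(+1); under {A} B still reaches {E,F,R,X} ∋ E.
size 2: {A,F}, {A,R}, {A,X} …(+3); under {A,F} B still reaches {E,R,X} ∋ E.
B↔E cannot be blocked by any observed set — no back-door set.

B→E: no observed back-door set.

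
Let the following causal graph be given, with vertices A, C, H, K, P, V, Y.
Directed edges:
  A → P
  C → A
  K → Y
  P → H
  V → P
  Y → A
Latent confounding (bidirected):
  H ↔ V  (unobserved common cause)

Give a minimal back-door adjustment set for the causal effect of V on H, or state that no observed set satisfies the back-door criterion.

V→H: no observed back-door set.

desc(V)\{V}={H,P}; candidates ⊆ {A,C,K,Y}.
V↔H: latent back-door arc(s) into V.
size 0: {}; under {} V still reaches {H} ∋ H.
size 1: {A}, {C}, {K} …(+1); under {A} V still reaches {H} ∋ H.
size 2: {A,C}, {A,K}, {A,Y} …(+3); under {A,C} V still reaches {H} ∋ H.
V↔H cannot be blocked by any observed set — no back-door set.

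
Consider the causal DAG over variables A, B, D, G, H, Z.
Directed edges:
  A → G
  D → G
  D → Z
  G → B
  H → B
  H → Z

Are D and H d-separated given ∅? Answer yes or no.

Yes — D ⊥ H | ∅.

Bayes-Ball from D | ∅ reaches {B,G,Z}.
H ∉ reach(D|∅) ⇒ D ⊥ H | ∅.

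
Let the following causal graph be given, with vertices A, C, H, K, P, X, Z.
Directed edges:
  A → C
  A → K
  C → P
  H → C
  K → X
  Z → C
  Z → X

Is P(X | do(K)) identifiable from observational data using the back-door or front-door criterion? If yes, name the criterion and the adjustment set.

P(X|do(K)): backdoor, adjust for ∅.

desc(K)\{K}={X}; candidates ⊆ {A,C,H,P,Z}.
∅: K⊥X given ∅ in G with K→· removed — back-door holds.
P(X|do(K)) = P(X|K) — no adjustment needed.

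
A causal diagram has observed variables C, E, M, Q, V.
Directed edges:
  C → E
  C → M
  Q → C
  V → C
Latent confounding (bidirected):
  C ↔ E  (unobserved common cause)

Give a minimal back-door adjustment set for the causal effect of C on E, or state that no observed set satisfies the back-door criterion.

desc(C)\{C}={E,M}; candidates ⊆ {Q,V}.
C↔E: latent back-door arc(s) into C.
size 0: {}; under {} C still reaches {E,Q,V} ∋ E.
size 1: {Q}, {V}; under {Q} C still reaches {E,V} ∋ E.
size 2: {Q,V}; under {Q,V} C still reaches {E} ∋ E.
C↔E cannot be blocked by any observed set — no back-door set.

C→E: no observed back-door set.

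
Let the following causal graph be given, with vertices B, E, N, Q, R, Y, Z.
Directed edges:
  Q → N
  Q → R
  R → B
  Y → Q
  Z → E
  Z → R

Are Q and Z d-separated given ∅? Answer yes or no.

Yes — Q ⊥ Z | ∅.

Bayes-Ball from Q | ∅ reaches {B,N,R,Y}.
Z ∉ reach(Q|∅) ⇒ Q ⊥ Z | ∅.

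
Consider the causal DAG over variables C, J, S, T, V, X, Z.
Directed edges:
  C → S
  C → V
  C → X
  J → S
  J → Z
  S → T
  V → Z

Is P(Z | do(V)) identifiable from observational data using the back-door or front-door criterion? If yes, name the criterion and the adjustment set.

desc(V)\{V}={Z}; candidates ⊆ {C,J,S,T,X}.
∅: V⊥Z given ∅ in G with V→· removed — back-door holds.
P(Z|do(V)) = P(Z|V) — no adjustment needed.

P(Z|do(V)): backdoor, adjust for ∅.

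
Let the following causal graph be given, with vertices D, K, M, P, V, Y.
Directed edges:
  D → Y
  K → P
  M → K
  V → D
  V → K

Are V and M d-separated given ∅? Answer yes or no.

Yes — V ⊥ M | ∅.

Bayes-Ball from V | ∅ reaches {D,K,P,Y}.
M ∉ reach(V|∅) ⇒ V ⊥ M | ∅.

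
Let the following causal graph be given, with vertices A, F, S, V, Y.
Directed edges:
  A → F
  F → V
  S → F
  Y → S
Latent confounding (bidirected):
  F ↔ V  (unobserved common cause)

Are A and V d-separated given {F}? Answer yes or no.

Bayes-Ball from A | {F} reaches {S,V,Y}.
V ∈ reach(A|{F}) ⇒ A ⊥̸ V | {F}.

No — A and V are d-connected given {F}.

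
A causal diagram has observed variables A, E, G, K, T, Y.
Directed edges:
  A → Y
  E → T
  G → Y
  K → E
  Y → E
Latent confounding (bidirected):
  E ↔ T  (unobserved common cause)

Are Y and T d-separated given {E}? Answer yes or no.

Bayes-Ball from Y | {E} reaches {A,G,K,T}.
T ∈ reach(Y|{E}) ⇒ Y ⊥̸ T | {E}.

No — Y and T are d-connected given {E}.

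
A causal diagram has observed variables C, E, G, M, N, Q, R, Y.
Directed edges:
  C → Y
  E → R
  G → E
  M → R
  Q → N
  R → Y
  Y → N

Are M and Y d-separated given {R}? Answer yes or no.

Bayes-Ball from M | {R} reaches {E,G}.
Y ∉ reach(M|{R}) ⇒ M ⊥ Y | {R}.

Yes — M ⊥ Y | {R}.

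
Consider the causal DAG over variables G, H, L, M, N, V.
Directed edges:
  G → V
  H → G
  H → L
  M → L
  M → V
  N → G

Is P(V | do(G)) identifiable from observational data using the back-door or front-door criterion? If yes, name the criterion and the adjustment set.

desc(G)\{G}={V}; candidates ⊆ {H,L,M,N}.
∅: G⊥V given ∅ in G with G→· removed — back-door holds.
P(V|do(G)) = P(V|G) — no adjustment needed.

P(V|do(G)): backdoor, adjust for ∅.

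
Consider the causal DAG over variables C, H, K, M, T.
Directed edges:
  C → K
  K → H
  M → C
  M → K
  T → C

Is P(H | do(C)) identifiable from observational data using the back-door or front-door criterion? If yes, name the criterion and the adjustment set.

desc(C)\{C}={H,K}; candidates ⊆ {M,T}.
size 0: {}; under {} C still reaches {H,K,M,T} ∋ H.
{M}: C⊥H given {M} in G with C→· removed — back-door holds.
P(H|do(C)) = Σ_{M} P(H|C,M)·P(M).

P(H|do(C)): backdoor, adjust for {M}.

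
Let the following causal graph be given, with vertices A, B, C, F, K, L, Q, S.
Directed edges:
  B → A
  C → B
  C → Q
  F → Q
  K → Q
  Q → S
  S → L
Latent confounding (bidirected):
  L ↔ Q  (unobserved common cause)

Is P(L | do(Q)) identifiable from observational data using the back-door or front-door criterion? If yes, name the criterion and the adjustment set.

P(L|do(Q)): frontdoor, adjust for {S}.

desc(Q)\{Q}={L,S}; candidates ⊆ {A,B,C,F,K}.
Q↔L: latent back-door arc(s) into Q.
size 0: {}; under {} Q still reaches {A,B,C,F,K,L} ∋ L.
size 1: {A}, {B}, {C} …(+2); under {A} Q still reaches {B,C,F,K,L} ∋ L.
size 2: {A,B}, {A,C}, {A,F} …(+7); under {A,B} Q still reaches {C,F,K,L} ∋ L.
Q↔L cannot be blocked by any observed set — no back-door set.
{S}: (i) intercepts every directed Q→L path; (ii) no back-door Q→{S}; (iii) {Q} blocks every back-door {S}→L. Front-door holds.
P(L|do(Q)) = Σ_{S} P(S|Q) Σ_{Q'} P(L|S,Q')P(Q').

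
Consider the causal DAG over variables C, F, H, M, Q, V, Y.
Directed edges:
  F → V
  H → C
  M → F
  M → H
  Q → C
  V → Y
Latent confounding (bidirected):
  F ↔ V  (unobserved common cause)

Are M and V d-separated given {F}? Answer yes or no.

Bayes-Ball from M | {F} reaches {C,H,V,Y}.
V ∈ reach(M|{F}) ⇒ M ⊥̸ V | {F}.

No — M and V are d-connected given {F}.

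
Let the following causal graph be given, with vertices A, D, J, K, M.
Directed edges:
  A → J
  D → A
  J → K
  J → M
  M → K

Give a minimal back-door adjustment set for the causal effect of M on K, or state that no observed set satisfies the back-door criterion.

desc(M)\{M}={K}; candidates ⊆ {A,D,J}.
size 0: {}; under {} M still reaches {A,D,J,K} ∋ K.
{J}: M⊥K given {J} in G with M→· removed — back-door holds.

M→K: minimal back-door set {J}.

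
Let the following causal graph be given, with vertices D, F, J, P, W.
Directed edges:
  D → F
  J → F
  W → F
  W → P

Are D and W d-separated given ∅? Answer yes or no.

Bayes-Ball from D | ∅ reaches {F}.
W ∉ reach(D|∅) ⇒ D ⊥ W | ∅.

Yes — D ⊥ W | ∅.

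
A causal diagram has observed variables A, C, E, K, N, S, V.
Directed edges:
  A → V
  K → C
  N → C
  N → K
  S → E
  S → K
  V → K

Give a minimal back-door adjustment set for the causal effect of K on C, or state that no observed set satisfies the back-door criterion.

desc(K)\{K}={C}; candidates ⊆ {A,E,N,S,V}.
size 0: {}; under {} K still reaches {A,C,E,N,S,V} ∋ C.
{N}: K⊥C given {N} in G with K→· removed — back-door holds.

K→C: minimal back-door set {N}.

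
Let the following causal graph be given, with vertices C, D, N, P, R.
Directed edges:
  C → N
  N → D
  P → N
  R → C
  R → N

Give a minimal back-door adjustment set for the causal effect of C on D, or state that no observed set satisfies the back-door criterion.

C→D: minimal back-door set {R}.

desc(C)\{C}={D,N}; candidates ⊆ {P,R}.
size 0: {}; under {} C still reaches {D,N,R} ∋ D.
{R}: C⊥D given {R} in G with C→· removed — back-door holds.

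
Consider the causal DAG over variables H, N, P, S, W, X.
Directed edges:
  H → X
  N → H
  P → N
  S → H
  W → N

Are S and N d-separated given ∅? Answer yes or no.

Bayes-Ball from S | ∅ reaches {H,X}.
N ∉ reach(S|∅) ⇒ S ⊥ N | ∅.

Yes — S ⊥ N | ∅.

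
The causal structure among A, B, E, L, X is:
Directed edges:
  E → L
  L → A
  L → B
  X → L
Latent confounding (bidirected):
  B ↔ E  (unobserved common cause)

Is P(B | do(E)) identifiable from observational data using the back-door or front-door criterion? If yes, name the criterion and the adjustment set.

P(B|do(E)): frontdoor, adjust for {L}.

desc(E)\{E}={A,B,L}; candidates ⊆ {X}.
E↔B: latent back-door arc(s) into E.
size 0: {}; under {} E still reaches {B} ∋ B.
size 1: {X}; under {X} E still reaches {B} ∋ B.
E↔B cannot be blocked by any observed set — no back-door set.
{L}: (i) intercepts every directed E→B path; (ii) no back-door E→{L}; (iii) {E} blocks every back-door {L}→B. Front-door holds.
P(B|do(E)) = Σ_{L} P(L|E) Σ_{E'} P(B|L,E')P(E').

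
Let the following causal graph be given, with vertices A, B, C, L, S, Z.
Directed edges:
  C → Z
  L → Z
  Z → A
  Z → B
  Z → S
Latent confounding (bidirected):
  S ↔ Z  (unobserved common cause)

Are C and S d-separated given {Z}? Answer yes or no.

Bayes-Ball from C | {Z} reaches {L,S}.
S ∈ reach(C|{Z}) ⇒ C ⊥̸ S | {Z}.

No — C and S are d-connected given {Z}.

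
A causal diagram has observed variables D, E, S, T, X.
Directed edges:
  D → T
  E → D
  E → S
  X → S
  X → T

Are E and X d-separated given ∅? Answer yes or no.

Yes — E ⊥ X | ∅.

Bayes-Ball from E | ∅ reaches {D,S,T}.
X ∉ reach(E|∅) ⇒ E ⊥ X | ∅.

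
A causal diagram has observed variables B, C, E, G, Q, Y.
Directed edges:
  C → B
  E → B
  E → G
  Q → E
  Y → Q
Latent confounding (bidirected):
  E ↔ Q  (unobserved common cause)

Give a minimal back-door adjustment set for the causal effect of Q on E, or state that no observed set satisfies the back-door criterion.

Q→E: no observed back-door set.

desc(Q)\{Q}={B,E,G}; candidates ⊆ {C,Y}.
Q↔E: latent back-door arc(s) into Q.
size 0: {}; under {} Q still reaches {B,E,G,Y} ∋ E.
size 1: {C}, {Y}; under {C} Q still reaches {B,E,G,Y} ∋ E.
size 2: {C,Y}; under {C,Y} Q still reaches {B,E,G} ∋ E.
Q↔E cannot be blocked by any observed set — no back-door set.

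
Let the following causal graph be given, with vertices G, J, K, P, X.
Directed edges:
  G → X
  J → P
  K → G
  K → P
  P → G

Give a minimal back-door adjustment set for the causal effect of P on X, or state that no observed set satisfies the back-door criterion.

desc(P)\{P}={G,X}; candidates ⊆ {J,K}.
size 0: {}; under {} P still reaches {G,J,K,X} ∋ X.
{K}: P⊥X given {K} in G with P→· removed — back-door holds.

P→X: minimal back-door set {K}.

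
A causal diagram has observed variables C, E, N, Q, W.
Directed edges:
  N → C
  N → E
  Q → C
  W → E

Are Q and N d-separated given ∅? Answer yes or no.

Yes — Q ⊥ N | ∅.

Bayes-Ball from Q | ∅ reaches {C}.
N ∉ reach(Q|∅) ⇒ Q ⊥ N | ∅.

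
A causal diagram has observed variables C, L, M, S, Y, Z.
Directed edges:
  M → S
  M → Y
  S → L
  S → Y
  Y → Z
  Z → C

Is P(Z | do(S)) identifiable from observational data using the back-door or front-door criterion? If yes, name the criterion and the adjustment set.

P(Z|do(S)): backdoor, adjust for {M}.

desc(S)\{S}={C,L,Y,Z}; candidates ⊆ {M}.
size 0: {}; under {} S still reaches {C,M,Y,Z} ∋ Z.
{M}: S⊥Z given {M} in G with S→· removed — back-door holds.
P(Z|do(S)) = Σ_{M} P(Z|S,M)·P(M).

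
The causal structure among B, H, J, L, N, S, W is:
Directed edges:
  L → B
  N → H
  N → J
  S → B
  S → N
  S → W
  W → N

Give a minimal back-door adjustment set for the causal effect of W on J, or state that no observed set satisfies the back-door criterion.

desc(W)\{W}={H,J,N}; candidates ⊆ {B,L,S}.
size 0: {}; under {} W still reaches {B,H,J,N,S} ∋ J.
{S}: W⊥J given {S} in G with W→· removed — back-door holds.

W→J: minimal back-door set {S}.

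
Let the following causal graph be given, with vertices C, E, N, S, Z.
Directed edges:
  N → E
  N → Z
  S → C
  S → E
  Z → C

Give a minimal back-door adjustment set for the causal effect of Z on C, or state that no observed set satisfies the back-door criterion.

desc(Z)\{Z}={C}; candidates ⊆ {E,N,S}.
∅: Z⊥C given ∅ in G with Z→· removed — back-door holds.

Z→C: minimal back-door set ∅.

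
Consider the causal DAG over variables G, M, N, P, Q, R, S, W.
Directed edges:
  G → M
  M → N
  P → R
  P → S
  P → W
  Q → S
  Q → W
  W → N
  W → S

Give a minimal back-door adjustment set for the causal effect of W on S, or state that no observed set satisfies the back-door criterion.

desc(W)\{W}={N,S}; candidates ⊆ {G,M,P,Q,R}.
size 0: {}; under {} W still reaches {P,Q,R,S} ∋ S.
size 1: {G}, {M}, {P} …(+2); under {G} W still reaches {P,Q,R,S} ∋ S.
{P,Q}: W⊥S given {P,Q} in G with W→· removed — back-door holds.

W→S: minimal back-door set {P, Q}.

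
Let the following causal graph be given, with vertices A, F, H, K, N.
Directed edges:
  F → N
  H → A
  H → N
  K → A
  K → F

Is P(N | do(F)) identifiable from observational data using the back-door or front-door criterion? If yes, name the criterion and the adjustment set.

desc(F)\{F}={N}; candidates ⊆ {A,H,K}.
∅: F⊥N given ∅ in G with F→· removed — back-door holds.
P(N|do(F)) = P(N|F) — no adjustment needed.

P(N|do(F)): backdoor, adjust for ∅.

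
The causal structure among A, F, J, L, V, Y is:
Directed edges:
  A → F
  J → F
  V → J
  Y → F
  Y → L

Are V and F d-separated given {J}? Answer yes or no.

Yes — V ⊥ F | {J}.

Bayes-Ball from V | {J} reaches ∅.
F ∉ reach(V|{J}) ⇒ V ⊥ F | {J}.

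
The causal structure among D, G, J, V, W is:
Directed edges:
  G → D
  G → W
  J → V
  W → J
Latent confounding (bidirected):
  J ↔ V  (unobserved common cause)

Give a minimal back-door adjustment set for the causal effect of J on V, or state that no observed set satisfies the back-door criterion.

J→V: no observed back-door set.

desc(J)\{J}={V}; candidates ⊆ {D,G,W}.
J↔V: latent back-door arc(s) into J.
size 0: {}; under {} J still reaches {D,G,V,W} ∋ V.
size 1: {D}, {G}, {W}; under {D} J still reaches {G,V,W} ∋ V.
size 2: {D,G}, {D,W}, {G,W}; under {D,G} J still reaches {V,W} ∋ V.
J↔V cannot be blocked by any observed set — no back-door set.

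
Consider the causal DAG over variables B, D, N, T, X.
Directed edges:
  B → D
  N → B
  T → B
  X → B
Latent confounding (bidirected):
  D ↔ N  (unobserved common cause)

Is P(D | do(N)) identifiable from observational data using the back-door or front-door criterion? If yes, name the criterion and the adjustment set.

desc(N)\{N}={B,D}; candidates ⊆ {T,X}.
N↔D: latent back-door arc(s) into N.
size 0: {}; under {} N still reaches {D} ∋ D.
size 1: {T}, {X}; under {T} N still reaches {D} ∋ D.
size 2: {T,X}; under {T,X} N still reaches {D} ∋ D.
N↔D cannot be blocked by any observed set — no back-door set.
{B}: (i) intercepts every directed N→D path; (ii) no back-door N→{B}; (iii) {N} blocks every back-door {B}→D. Front-door holds.
P(D|do(N)) = Σ_{B} P(B|N) Σ_{N'} P(D|B,N')P(N').

P(D|do(N)): frontdoor, adjust for {B}.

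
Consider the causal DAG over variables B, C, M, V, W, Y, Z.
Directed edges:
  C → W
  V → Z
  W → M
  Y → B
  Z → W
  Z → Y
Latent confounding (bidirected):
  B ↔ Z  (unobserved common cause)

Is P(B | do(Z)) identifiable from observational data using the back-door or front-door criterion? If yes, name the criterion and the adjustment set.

P(B|do(Z)): frontdoor, adjust for {Y}.

desc(Z)\{Z}={B,M,W,Y}; candidates ⊆ {C,V}.
Z↔B: latent back-door arc(s) into Z.
size 0: {}; under {} Z still reaches {B,V} ∋ B.
size 1: {C}, {V}; under {C} Z still reaches {B,V} ∋ B.
size 2: {C,V}; under {C,V} Z still reaches {B} ∋ B.
Z↔B cannot be blocked by any observed set — no back-door set.
{Y}: (i) intercepts every directed Z→B path; (ii) no back-door Z→{Y}; (iii) {Z} blocks every back-door {Y}→B. Front-door holds.
P(B|do(Z)) = Σ_{Y} P(Y|Z) Σ_{Z'} P(B|Y,Z')P(Z').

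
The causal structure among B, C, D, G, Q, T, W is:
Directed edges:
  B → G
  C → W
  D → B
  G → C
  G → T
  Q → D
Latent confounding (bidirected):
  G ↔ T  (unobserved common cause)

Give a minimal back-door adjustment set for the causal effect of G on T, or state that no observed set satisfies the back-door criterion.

G→T: no observed back-door set.

desc(G)\{G}={C,T,W}; candidates ⊆ {B,D,Q}.
G↔T: latent back-door arc(s) into G.
size 0: {}; under {} G still reaches {B,D,Q,T} ∋ T.
size 1: {B}, {D}, {Q}; under {B} G still reaches {T} ∋ T.
size 2: {B,D}, {B,Q}, {D,Q}; under {B,D} G still reaches {T} ∋ T.
G↔T cannot be blocked by any observed set — no back-door set.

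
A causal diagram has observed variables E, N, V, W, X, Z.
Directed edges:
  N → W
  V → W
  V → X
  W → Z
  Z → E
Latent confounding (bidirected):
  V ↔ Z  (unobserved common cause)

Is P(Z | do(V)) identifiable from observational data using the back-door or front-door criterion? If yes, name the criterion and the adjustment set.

desc(V)\{V}={E,W,X,Z}; candidates ⊆ {N}.
V↔Z: latent back-door arc(s) into V.
size 0: {}; under {} V still reaches {E,Z} ∋ Z.
size 1: {N}; under {N} V still reaches {E,Z} ∋ Z.
V↔Z cannot be blocked by any observed set — no back-door set.
{W}: (i) intercepts every directed V→Z path; (ii) no back-door V→{W}; (iii) {V} blocks every back-door {W}→Z. Front-door holds.
P(Z|do(V)) = Σ_{W} P(W|V) Σ_{V'} P(Z|W,V')P(V').

P(Z|do(V)): frontdoor, adjust for {W}.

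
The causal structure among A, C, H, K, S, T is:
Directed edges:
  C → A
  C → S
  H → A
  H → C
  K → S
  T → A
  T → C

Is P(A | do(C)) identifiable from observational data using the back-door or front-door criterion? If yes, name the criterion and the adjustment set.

P(A|do(C)): backdoor, adjust for {H, T}.

desc(C)\{C}={A,S}; candidates ⊆ {H,K,T}.
size 0: {}; under {} C still reaches {A,H,T} ∋ A.
size 1: {H}, {K}, {T}; under {H} C still reaches {A,T} ∋ A.
{H,T}: C⊥A given {H,T} in G with C→· removed — back-door holds.
P(A|do(C)) = Σ_{H,T} P(A|C,H,T)·P(H,T).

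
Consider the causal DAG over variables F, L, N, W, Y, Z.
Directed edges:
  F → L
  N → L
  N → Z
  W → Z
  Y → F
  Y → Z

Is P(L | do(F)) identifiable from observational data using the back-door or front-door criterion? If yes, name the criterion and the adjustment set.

desc(F)\{F}={L}; candidates ⊆ {N,W,Y,Z}.
∅: F⊥L given ∅ in G with F→· removed — back-door holds.
P(L|do(F)) = P(L|F) — no adjustment needed.

P(L|do(F)): backdoor, adjust for ∅.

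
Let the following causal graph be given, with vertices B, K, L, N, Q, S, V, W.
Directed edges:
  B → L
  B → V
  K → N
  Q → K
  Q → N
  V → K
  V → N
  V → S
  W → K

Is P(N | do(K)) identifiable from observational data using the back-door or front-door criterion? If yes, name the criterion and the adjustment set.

P(N|do(K)): backdoor, adjust for {Q, V}.

desc(K)\{K}={N}; candidates ⊆ {B,L,Q,S,V,W}.
size 0: {}; under {} K still reaches {B,L,N,Q,S,V,W} ∋ N.
size 1: {B}, {L}, {Q} …(+3); under {B} K still reaches {N,Q,S,V,W} ∋ N.
{Q,V}: K⊥N given {Q,V} in G with K→· removed — back-door holds.
P(N|do(K)) = Σ_{Q,V} P(N|K,Q,V)·P(Q,V).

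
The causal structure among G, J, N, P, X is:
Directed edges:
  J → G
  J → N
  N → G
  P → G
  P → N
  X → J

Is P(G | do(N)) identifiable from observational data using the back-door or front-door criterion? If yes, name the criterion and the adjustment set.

P(G|do(N)): backdoor, adjust for {J, P}.

desc(N)\{N}={G}; candidates ⊆ {J,P,X}.
size 0: {}; under {} N still reaches {G,J,P,X} ∋ G.
size 1: {J}, {P}, {X}; under {J} N still reaches {G,P} ∋ G.
{J,P}: N⊥G given {J,P} in G with N→· removed — back-door holds.
P(G|do(N)) = Σ_{J,P} P(G|N,J,P)·P(J,P).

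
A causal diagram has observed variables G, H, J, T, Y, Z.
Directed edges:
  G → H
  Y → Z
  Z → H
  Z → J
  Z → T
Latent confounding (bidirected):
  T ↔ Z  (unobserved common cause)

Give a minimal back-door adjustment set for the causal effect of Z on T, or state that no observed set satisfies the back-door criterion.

Z→T: no observed back-door set.

desc(Z)\{Z}={H,J,T}; candidates ⊆ {G,Y}.
Z↔T: latent back-door arc(s) into Z.
size 0: {}; under {} Z still reaches {T,Y} ∋ T.
size 1: {G}, {Y}; under {G} Z still reaches {T,Y} ∋ T.
size 2: {G,Y}; under {G,Y} Z still reaches {T} ∋ T.
Z↔T cannot be blocked by any observed set — no back-door set.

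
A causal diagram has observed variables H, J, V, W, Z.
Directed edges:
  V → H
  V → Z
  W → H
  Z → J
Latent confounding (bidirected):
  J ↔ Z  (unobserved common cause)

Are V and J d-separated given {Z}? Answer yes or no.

Bayes-Ball from V | {Z} reaches {H,J}.
J ∈ reach(V|{Z}) ⇒ V ⊥̸ J | {Z}.

No — V and J are d-connected given {Z}.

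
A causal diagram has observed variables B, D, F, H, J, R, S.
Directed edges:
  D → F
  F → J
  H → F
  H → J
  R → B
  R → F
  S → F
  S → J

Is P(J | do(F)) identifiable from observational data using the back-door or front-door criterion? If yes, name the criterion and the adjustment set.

P(J|do(F)): backdoor, adjust for {H, S}.

desc(F)\{F}={J}; candidates ⊆ {B,D,H,R,S}.
size 0: {}; under {} F still reaches {B,D,H,J,R,S} ∋ J.
size 1: {B}, {D}, {H} …(+2); under {B} F still reaches {D,H,J,R,S} ∋ J.
{H,S}: F⊥J given {H,S} in G with F→· removed — back-door holds.
P(J|do(F)) = Σ_{H,S} P(J|F,H,S)·P(H,S).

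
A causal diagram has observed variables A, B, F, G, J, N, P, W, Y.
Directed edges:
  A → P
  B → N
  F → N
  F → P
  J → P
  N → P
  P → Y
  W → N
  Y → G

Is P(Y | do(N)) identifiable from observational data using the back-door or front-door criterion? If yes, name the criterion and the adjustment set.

P(Y|do(N)): backdoor, adjust for {F}.

desc(N)\{N}={G,P,Y}; candidates ⊆ {A,B,F,J,W}.
size 0: {}; under {} N still reaches {B,F,G,P,W,Y} ∋ Y.
{F}: N⊥Y given {F} in G with N→· removed — back-door holds.
P(Y|do(N)) = Σ_{F} P(Y|N,F)·P(F).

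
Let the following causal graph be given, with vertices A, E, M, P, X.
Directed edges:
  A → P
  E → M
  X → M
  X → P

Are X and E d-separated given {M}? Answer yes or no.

Bayes-Ball from X | {M} reaches {E,P}.
E ∈ reach(X|{M}) ⇒ X ⊥̸ E | {M}.

No — X and E are d-connected given {M}.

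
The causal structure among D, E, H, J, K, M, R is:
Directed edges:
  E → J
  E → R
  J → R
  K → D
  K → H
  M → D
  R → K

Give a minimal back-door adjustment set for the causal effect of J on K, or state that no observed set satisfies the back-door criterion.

J→K: minimal back-door set {E}.

desc(J)\{J}={D,H,K,R}; candidates ⊆ {E,M}.
size 0: {}; under {} J still reaches {D,E,H,K,R} ∋ K.
{E}: J⊥K given {E} in G with J→· removed — back-door holds.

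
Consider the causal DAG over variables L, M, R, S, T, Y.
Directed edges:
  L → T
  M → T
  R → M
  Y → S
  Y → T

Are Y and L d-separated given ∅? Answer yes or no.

Bayes-Ball from Y | ∅ reaches {S,T}.
L ∉ reach(Y|∅) ⇒ Y ⊥ L | ∅.

Yes — Y ⊥ L | ∅.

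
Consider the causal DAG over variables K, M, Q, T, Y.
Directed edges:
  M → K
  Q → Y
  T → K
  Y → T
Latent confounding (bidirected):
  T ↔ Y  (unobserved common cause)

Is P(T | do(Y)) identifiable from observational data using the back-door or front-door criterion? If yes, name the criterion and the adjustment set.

desc(Y)\{Y}={K,T}; candidates ⊆ {M,Q}.
Y↔T: latent back-door arc(s) into Y.
size 0: {}; under {} Y still reaches {K,Q,T} ∋ T.
size 1: {M}, {Q}; under {M} Y still reaches {K,Q,T} ∋ T.
size 2: {M,Q}; under {M,Q} Y still reaches {K,T} ∋ T.
Y↔T cannot be blocked by any observed set — no back-door set.
No mediator lies on a directed Y→…→T path.
Neither criterion identifies P(T|do(Y)) in this graph.

P(T|do(Y)): not identifiable (no BD/FD set).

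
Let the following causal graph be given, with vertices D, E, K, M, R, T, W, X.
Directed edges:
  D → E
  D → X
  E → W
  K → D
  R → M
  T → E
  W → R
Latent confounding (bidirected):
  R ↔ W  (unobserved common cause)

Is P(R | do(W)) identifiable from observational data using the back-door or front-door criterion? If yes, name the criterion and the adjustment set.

desc(W)\{W}={M,R}; candidates ⊆ {D,E,K,T,X}.
W↔R: latent back-door arc(s) into W.
size 0: {}; under {} W still reaches {D,E,K,M,R,T,X} ∋ R.
size 1: {D}, {E}, {K} …(+2); under {D} W still reaches {E,M,R,T} ∋ R.
size 2: {D,E}, {D,K}, {D,T} …(+7); under {D,E} W still reaches {M,R} ∋ R.
W↔R cannot be blocked by any observed set — no back-door set.
No mediator lies on a directed W→…→R path.
Neither criterion identifies P(R|do(W)) in this graph.

P(R|do(W)): not identifiable (no BD/FD set).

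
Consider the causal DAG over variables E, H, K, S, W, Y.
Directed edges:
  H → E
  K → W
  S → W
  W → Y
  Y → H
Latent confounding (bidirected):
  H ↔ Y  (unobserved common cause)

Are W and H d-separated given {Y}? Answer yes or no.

No — W and H are d-connected given {Y}.

Bayes-Ball from W | {Y} reaches {E,H,K,S}.
H ∈ reach(W|{Y}) ⇒ W ⊥̸ H | {Y}.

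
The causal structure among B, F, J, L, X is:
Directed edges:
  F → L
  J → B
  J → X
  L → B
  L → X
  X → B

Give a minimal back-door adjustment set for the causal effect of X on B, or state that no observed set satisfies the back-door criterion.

X→B: minimal back-door set {J, L}.

desc(X)\{X}={B}; candidates ⊆ {F,J,L}.
size 0: {}; under {} X still reaches {B,F,J,L} ∋ B.
size 1: {F}, {J}, {L}; under {F} X still reaches {B,J,L} ∋ B.
{J,L}: X⊥B given {J,L} in G with X→· removed — back-door holds.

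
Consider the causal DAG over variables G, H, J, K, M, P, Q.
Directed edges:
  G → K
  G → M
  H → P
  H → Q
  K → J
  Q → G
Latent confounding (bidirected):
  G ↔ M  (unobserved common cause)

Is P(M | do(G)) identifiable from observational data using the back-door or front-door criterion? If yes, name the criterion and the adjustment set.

desc(G)\{G}={J,K,M}; candidates ⊆ {H,P,Q}.
G↔M: latent back-door arc(s) into G.
size 0: {}; under {} G still reaches {H,M,P,Q} ∋ M.
size 1: {H}, {P}, {Q}; under {H} G still reaches {M,Q} ∋ M.
size 2: {H,P}, {H,Q}, {P,Q}; under {H,P} G still reaches {M,Q} ∋ M.
G↔M cannot be blocked by any observed set — no back-door set.
No mediator lies on a directed G→…→M path.
Neither criterion identifies P(M|do(G)) in this graph.

P(M|do(G)): not identifiable (no BD/FD set).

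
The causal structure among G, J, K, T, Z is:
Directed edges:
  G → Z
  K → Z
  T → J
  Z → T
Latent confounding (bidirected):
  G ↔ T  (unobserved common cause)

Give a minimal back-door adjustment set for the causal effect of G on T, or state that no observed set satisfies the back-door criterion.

desc(G)\{G}={J,T,Z}; candidates ⊆ {K}.
G↔T: latent back-door arc(s) into G.
size 0: {}; under {} G still reaches {J,T} ∋ T.
size 1: {K}; under {K} G still reaches {J,T} ∋ T.
G↔T cannot be blocked by any observed set — no back-door set.

G→T: no observed back-door set.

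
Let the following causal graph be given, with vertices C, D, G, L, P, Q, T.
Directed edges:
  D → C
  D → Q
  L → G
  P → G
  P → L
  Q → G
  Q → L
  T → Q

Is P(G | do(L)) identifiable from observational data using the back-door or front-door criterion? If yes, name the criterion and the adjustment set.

desc(L)\{L}={G}; candidates ⊆ {C,D,P,Q,T}.
size 0: {}; under {} L still reaches {C,D,G,P,Q,T} ∋ G.
size 1: {C}, {D}, {P} …(+2); under {C} L still reaches {D,G,P,Q,T} ∋ G.
{P,Q}: L⊥G given {P,Q} in G with L→· removed — back-door holds.
P(G|do(L)) = Σ_{P,Q} P(G|L,P,Q)·P(P,Q).

P(G|do(L)): backdoor, adjust for {P, Q}.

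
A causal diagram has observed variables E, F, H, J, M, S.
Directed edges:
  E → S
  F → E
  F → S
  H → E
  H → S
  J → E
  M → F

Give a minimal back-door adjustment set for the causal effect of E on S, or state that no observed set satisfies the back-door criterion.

desc(E)\{E}={S}; candidates ⊆ {F,H,J,M}.
size 0: {}; under {} E still reaches {F,H,J,M,S} ∋ S.
size 1: {F}, {H}, {J} …(+1); under {F} E still reaches {H,J,S} ∋ S.
{F,H}: E⊥S given {F,H} in G with E→· removed — back-door holds.

E→S: minimal back-door set {F, H}.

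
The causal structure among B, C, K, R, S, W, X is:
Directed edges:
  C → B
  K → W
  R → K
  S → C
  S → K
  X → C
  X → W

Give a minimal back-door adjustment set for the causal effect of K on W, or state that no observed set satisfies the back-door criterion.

K→W: minimal back-door set ∅.

desc(K)\{K}={W}; candidates ⊆ {B,C,R,S,X}.
∅: K⊥W given ∅ in G with K→· removed — back-door holds.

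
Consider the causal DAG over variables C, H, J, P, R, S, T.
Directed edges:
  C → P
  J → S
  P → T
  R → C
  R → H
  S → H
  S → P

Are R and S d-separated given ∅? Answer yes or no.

Bayes-Ball from R | ∅ reaches {C,H,P,T}.
S ∉ reach(R|∅) ⇒ R ⊥ S | ∅.

Yes — R ⊥ S | ∅.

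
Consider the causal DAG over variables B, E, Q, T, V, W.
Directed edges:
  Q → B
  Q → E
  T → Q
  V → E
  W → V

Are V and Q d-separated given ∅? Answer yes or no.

Yes — V ⊥ Q | ∅.

Bayes-Ball from V | ∅ reaches {E,W}.
Q ∉ reach(V|∅) ⇒ V ⊥ Q | ∅.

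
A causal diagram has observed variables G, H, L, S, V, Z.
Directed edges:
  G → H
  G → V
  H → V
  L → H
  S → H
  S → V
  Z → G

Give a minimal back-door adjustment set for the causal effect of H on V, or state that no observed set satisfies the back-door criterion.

desc(H)\{H}={V}; candidates ⊆ {G,L,S,Z}.
size 0: {}; under {} H still reaches {G,L,S,V,Z} ∋ V.
size 1: {G}, {L}, {S} …(+1); under {G} H still reaches {L,S,V} ∋ V.
{G,S}: H⊥V given {G,S} in G with H→· removed — back-door holds.

H→V: minimal back-door set {G, S}.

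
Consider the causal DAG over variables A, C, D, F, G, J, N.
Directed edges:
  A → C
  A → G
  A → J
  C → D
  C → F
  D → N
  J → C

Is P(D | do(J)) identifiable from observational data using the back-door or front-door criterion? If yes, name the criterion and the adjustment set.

P(D|do(J)): backdoor, adjust for {A}.

desc(J)\{J}={C,D,F,N}; candidates ⊆ {A,G}.
size 0: {}; under {} J still reaches {A,C,D,F,G,N} ∋ D.
{A}: J⊥D given {A} in G with J→· removed — back-door holds.
P(D|do(J)) = Σ_{A} P(D|J,A)·P(A).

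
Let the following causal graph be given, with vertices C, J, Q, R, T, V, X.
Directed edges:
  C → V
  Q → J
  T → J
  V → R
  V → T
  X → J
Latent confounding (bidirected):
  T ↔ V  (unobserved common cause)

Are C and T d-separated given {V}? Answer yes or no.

Bayes-Ball from C | {V} reaches {J,T}.
T ∈ reach(C|{V}) ⇒ C ⊥̸ T | {V}.

No — C and T are d-connected given {V}.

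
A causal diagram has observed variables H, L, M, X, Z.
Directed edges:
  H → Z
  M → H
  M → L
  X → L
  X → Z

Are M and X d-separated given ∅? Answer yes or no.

Yes — M ⊥ X | ∅.

Bayes-Ball from M | ∅ reaches {H,L,Z}.
X ∉ reach(M|∅) ⇒ M ⊥ X | ∅.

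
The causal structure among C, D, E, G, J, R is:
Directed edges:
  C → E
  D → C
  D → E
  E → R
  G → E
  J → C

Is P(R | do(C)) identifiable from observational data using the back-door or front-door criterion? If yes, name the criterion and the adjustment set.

desc(C)\{C}={E,R}; candidates ⊆ {D,G,J}.
size 0: {}; under {} C still reaches {D,E,J,R} ∋ R.
{D}: C⊥R given {D} in G with C→· removed — back-door holds.
P(R|do(C)) = Σ_{D} P(R|C,D)·P(D).

P(R|do(C)): backdoor, adjust for {D}.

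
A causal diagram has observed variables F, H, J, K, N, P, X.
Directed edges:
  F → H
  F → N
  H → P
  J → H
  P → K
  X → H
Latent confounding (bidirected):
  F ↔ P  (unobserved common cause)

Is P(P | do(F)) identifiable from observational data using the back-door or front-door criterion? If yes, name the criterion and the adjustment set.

desc(F)\{F}={H,K,N,P}; candidates ⊆ {J,X}.
F↔P: latent back-door arc(s) into F.
size 0: {}; under {} F still reaches {K,P} ∋ P.
size 1: {J}, {X}; under {J} F still reaches {K,P} ∋ P.
size 2: {J,X}; under {J,X} F still reaches {K,P} ∋ P.
F↔P cannot be blocked by any observed set — no back-door set.
{H}: (i) intercepts every directed F→P path; (ii) no back-door F→{H}; (iii) {F} blocks every back-door {H}→P. Front-door holds.
P(P|do(F)) = Σ_{H} P(H|F) Σ_{F'} P(P|H,F')P(F').

P(P|do(F)): frontdoor, adjust for {H}.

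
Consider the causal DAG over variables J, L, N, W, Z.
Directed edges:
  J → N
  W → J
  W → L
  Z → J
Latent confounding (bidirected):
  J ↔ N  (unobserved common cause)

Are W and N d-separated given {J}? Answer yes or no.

Bayes-Ball from W | {J} reaches {L,N,Z}.
N ∈ reach(W|{J}) ⇒ W ⊥̸ N | {J}.

No — W and N are d-connected given {J}.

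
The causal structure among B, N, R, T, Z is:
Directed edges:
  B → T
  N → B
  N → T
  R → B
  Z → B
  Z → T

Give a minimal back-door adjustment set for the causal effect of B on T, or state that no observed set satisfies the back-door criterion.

desc(B)\{B}={T}; candidates ⊆ {N,R,Z}.
size 0: {}; under {} B still reaches {N,R,T,Z} ∋ T.
size 1: {N}, {R}, {Z}; under {N} B still reaches {R,T,Z} ∋ T.
{N,Z}: B⊥T given {N,Z} in G with B→· removed — back-door holds.

B→T: minimal back-door set {N, Z}.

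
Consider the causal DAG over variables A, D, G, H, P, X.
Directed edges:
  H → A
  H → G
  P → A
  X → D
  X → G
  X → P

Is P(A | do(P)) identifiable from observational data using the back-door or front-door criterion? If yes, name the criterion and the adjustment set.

P(A|do(P)): backdoor, adjust for ∅.

desc(P)\{P}={A}; candidates ⊆ {D,G,H,X}.
∅: P⊥A given ∅ in G with P→· removed — back-door holds.
P(A|do(P)) = P(A|P) — no adjustment needed.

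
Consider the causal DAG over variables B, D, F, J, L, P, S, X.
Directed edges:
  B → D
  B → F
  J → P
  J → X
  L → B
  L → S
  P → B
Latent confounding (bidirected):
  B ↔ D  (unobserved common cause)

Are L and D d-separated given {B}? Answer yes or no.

Bayes-Ball from L | {B} reaches {D,J,P,S,X}.
D ∈ reach(L|{B}) ⇒ L ⊥̸ D | {B}.

No — L and D are d-connected given {B}.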